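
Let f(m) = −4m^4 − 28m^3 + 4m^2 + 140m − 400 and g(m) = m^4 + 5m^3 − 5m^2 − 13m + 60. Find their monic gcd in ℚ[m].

m^3 + 2m^2 − 11m + 20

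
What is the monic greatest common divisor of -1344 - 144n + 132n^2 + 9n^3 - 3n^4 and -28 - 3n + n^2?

-28 - 3n + n^2

Repeated division with remainder:
  -3n^4 + 9n^3 + 132n^2 - 144n - 1344 = (-3n^2 + 48)(n^2 - 3n - 28) + (0)
The last nonzero remainder n^2 - 3n - 28 is already monic.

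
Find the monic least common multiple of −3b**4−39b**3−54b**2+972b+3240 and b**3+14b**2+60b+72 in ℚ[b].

By polynomial division,
  −3b**4−39b**3−54b**2+972b+3240 = (−3b+3)(b**3+14b**2+60b+72) + (84b**2+1008b+3024)
  b**3+14b**2+60b+72 = ((1/84)b+1/42)(84b**2+1008b+3024) + (0)
Last nonzero remainder: 84b**2+1008b+3024. Dividing through by 84 gives the monic gcd b**2+12b+36.
Then lcm(f, g) = f·g / gcd(f, g); expanding and making the result monic gives the answer.

b**5+15b**4+44b**3−288b**2−1728b−2160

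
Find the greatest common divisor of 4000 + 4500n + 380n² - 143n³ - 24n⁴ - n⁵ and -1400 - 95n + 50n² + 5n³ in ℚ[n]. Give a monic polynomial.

-40 + 3n + n²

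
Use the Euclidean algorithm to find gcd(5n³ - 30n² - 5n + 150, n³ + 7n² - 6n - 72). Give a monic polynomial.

n - 3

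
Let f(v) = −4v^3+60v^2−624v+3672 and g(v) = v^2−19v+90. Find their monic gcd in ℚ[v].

v−9

Euclidean algorithm in ℚ[v]:
  −4v^3+60v^2−624v+3672 = (−4v−16)(v^2−19v+90) + (−568v+5112)
  v^2−19v+90 = (−(1/568)v+5/284)(−568v+5112) + (0)
Last nonzero remainder: −568v+5112. Dividing through by −568 gives the monic gcd v−9.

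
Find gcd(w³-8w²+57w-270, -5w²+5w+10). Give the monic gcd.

1

Apply the Euclidean algorithm:
  w³-8w²+57w-270 = (-(1/5)w+7/5)(-5w²+5w+10) + (52w-284)
  -5w²+5w+10 = (-(5/52)w-145/338)(52w-284) + (-18900/169)
  52w-284 = (-(2197/4725)w+11999/4725)(-18900/169) + (0)
The last nonzero remainder is the constant -18900/169, so the polynomials are coprime and gcd = 1.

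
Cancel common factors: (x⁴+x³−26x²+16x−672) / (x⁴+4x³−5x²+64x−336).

Repeated division with remainder:
  x⁴+x³−26x²+16x−672 = (x⁴+4x³−5x²+64x−336) + (−3x³−21x²−48x−336)
  x⁴+4x³−5x²+64x−336 = (−(1/3)x+1)(−3x³−21x²−48x−336) + (0)
Last nonzero remainder: −3x³−21x²−48x−336. Dividing through by −3 gives the monic gcd x³+7x²+16x+112.
Cancel x³+7x²+16x+112 from numerator and denominator to get the reduced form.

(x−6)/(x−3)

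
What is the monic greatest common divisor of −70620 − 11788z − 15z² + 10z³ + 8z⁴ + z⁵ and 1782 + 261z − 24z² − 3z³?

By polynomial division,
  z⁵ + 8z⁴ + 10z³ − 15z² − 11788z − 70620 = (−(1/3)z² − 97/3)(−3z³ − 24z² + 261z + 1782) + (−197z² − 3349z − 13002)
  −3z³ − 24z² + 261z + 1782 = ((3/197)z − 27/197)(−197z² − 3349z − 13002) + (0)
Last nonzero remainder: −197z² − 3349z − 13002. Dividing through by −197 gives the monic gcd z² + 17z + 66.

66 + 17z + z²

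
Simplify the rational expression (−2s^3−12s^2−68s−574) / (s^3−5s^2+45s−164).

(−2s−14)/(s−4)

By polynomial division,
  −2s^3−12s^2−68s−574 = (−2)(s^3−5s^2+45s−164) + (−22s^2+22s−902)
  s^3−5s^2+45s−164 = (−(1/22)s+2/11)(−22s^2+22s−902) + (0)
Last nonzero remainder: −22s^2+22s−902. Dividing through by −22 gives the monic gcd s^2−s+41.
Cancel s^2−s+41 from numerator and denominator to get the reduced form.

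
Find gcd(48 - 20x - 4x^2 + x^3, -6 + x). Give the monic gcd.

By polynomial division,
  x^3 - 4x^2 - 20x + 48 = (x^2 + 2x - 8)(x - 6) + (0)
The last nonzero remainder x - 6 is already monic.

-6 + x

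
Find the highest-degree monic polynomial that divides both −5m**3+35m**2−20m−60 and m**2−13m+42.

By polynomial division,
  −5m**3+35m**2−20m−60 = (−5m−30)(m**2−13m+42) + (−200m+1200)
  m**2−13m+42 = (−(1/200)m+7/200)(−200m+1200) + (0)
Last nonzero remainder: −200m+1200. Dividing through by −200 gives the monic gcd m−6.

m−6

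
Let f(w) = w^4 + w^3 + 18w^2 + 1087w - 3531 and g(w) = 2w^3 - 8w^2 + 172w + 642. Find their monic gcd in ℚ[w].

By polynomial division,
  w^4 + w^3 + 18w^2 + 1087w - 3531 = ((1/2)w + 5/2)(2w^3 - 8w^2 + 172w + 642) + (-48w^2 + 336w - 5136)
  2w^3 - 8w^2 + 172w + 642 = (-(1/24)w - 1/8)(-48w^2 + 336w - 5136) + (0)
Last nonzero remainder: -48w^2 + 336w - 5136. Dividing through by -48 gives the monic gcd w^2 - 7w + 107.

w^2 - 7w + 107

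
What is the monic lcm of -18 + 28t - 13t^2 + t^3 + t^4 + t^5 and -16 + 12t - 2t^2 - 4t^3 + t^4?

Euclidean algorithm in ℚ[t]:
  t^5 + t^4 + t^3 - 13t^2 + 28t - 18 = (t + 5)(t^4 - 4t^3 - 2t^2 + 12t - 16) + (23t^3 - 15t^2 - 16t + 62)
  t^4 - 4t^3 - 2t^2 + 12t - 16 = ((1/23)t - 77/529)(23t^3 - 15t^2 - 16t + 62) + (-(1845/529)t^2 + (3690/529)t - 3690/529)
  23t^3 - 15t^2 - 16t + 62 = (-(12167/1845)t - 16399/1845)(-(1845/529)t^2 + (3690/529)t - 3690/529) + (0)
Last nonzero remainder: -(1845/529)t^2 + (3690/529)t - 3690/529. Dividing through by -1845/529 gives the monic gcd t^2 - 2t + 2.
Then lcm(f, g) = f·g / gcd(f, g); expanding and making the result monic gives the answer.

144 - 188t + 30t^2 + 46t^3 - 23t^4 - 9t^5 - t^6 + t^7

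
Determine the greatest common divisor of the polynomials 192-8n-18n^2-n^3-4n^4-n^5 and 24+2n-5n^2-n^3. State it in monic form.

Apply the Euclidean algorithm:
  -n^5-4n^4-n^3-18n^2-8n+192 = (n^2-n+8)(-n^3-5n^2+2n+24) + (0)
Last nonzero remainder: -n^3-5n^2+2n+24. Dividing through by -1 gives the monic gcd n^3+5n^2-2n-24.

-24-2n+5n^2+n^3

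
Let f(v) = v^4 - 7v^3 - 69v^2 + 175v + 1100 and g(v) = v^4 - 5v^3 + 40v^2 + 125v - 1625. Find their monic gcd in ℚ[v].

v^2 - 25

By polynomial division,
  v^4 - 7v^3 - 69v^2 + 175v + 1100 = (v^4 - 5v^3 + 40v^2 + 125v - 1625) + (-2v^3 - 109v^2 + 50v + 2725)
  v^4 - 5v^3 + 40v^2 + 125v - 1625 = (-(1/2)v + 119/4)(-2v^3 - 109v^2 + 50v + 2725) + ((13231/4)v^2 - 330775/4)
  -2v^3 - 109v^2 + 50v + 2725 = (-(8/13231)v - 436/13231)((13231/4)v^2 - 330775/4) + (0)
Last nonzero remainder: (13231/4)v^2 - 330775/4. Dividing through by 13231/4 gives the monic gcd v^2 - 25.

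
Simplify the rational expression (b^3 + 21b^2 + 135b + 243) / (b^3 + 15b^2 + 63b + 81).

(b + 9)/(b + 3)

By polynomial division,
  b^3 + 21b^2 + 135b + 243 = (b^3 + 15b^2 + 63b + 81) + (6b^2 + 72b + 162)
  b^3 + 15b^2 + 63b + 81 = ((1/6)b + 1/2)(6b^2 + 72b + 162) + (0)
Last nonzero remainder: 6b^2 + 72b + 162. Dividing through by 6 gives the monic gcd b^2 + 12b + 27.
Cancel b^2 + 12b + 27 from numerator and denominator to get the reduced form.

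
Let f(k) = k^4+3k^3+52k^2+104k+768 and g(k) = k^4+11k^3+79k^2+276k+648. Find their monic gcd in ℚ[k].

Repeated division with remainder:
  k^4+3k^3+52k^2+104k+768 = (k^4+11k^3+79k^2+276k+648) + (-8k^3-27k^2-172k+120)
  k^4+11k^3+79k^2+276k+648 = (-(1/8)k-61/64)(-8k^3-27k^2-172k+120) + ((2033/64)k^2+(2033/16)k+6099/8)
  -8k^3-27k^2-172k+120 = (-(512/2033)k+320/2033)((2033/64)k^2+(2033/16)k+6099/8) + (0)
Last nonzero remainder: (2033/64)k^2+(2033/16)k+6099/8. Dividing through by 2033/64 gives the monic gcd k^2+4k+24.

k^2+4k+24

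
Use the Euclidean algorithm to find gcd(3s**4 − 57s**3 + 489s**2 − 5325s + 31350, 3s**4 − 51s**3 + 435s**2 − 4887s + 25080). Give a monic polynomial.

s**3 − 9s**2 + 73s − 1045

Repeated division with remainder:
  3s**4 − 57s**3 + 489s**2 − 5325s + 31350 = (3s**4 − 51s**3 + 435s**2 − 4887s + 25080) + (−6s**3 + 54s**2 − 438s + 6270)
  3s**4 − 51s**3 + 435s**2 − 4887s + 25080 = (−(1/2)s + 4)(−6s**3 + 54s**2 − 438s + 6270) + (0)
Last nonzero remainder: −6s**3 + 54s**2 − 438s + 6270. Dividing through by −6 gives the monic gcd s**3 − 9s**2 + 73s − 1045.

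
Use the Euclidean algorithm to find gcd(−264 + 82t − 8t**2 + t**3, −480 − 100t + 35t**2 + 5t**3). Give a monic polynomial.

Repeated division with remainder:
  t**3 − 8t**2 + 82t − 264 = (1/5)(5t**3 + 35t**2 − 100t − 480) + (−15t**2 + 102t − 168)
  5t**3 + 35t**2 − 100t − 480 = (−(1/3)t − 23/5)(−15t**2 + 102t − 168) + ((1566/5)t − 6264/5)
  −15t**2 + 102t − 168 = (−(25/522)t + 35/261)((1566/5)t − 6264/5) + (0)
Last nonzero remainder: (1566/5)t − 6264/5. Dividing through by 1566/5 gives the monic gcd t − 4.

−4 + t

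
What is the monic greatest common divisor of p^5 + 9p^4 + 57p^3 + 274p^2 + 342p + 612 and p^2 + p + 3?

Repeated division with remainder:
  p^5 + 9p^4 + 57p^3 + 274p^2 + 342p + 612 = (p^3 + 8p^2 + 46p + 204)(p^2 + p + 3) + (0)
The last nonzero remainder p^2 + p + 3 is already monic.

p^2 + p + 3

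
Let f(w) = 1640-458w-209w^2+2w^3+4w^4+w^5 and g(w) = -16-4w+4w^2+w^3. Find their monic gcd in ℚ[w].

Euclidean algorithm in ℚ[w]:
  w^5+4w^4+2w^3-209w^2-458w+1640 = (w^2+6)(w^3+4w^2-4w-16) + (-217w^2-434w+1736)
  w^3+4w^2-4w-16 = (-(1/217)w-2/217)(-217w^2-434w+1736) + (0)
Last nonzero remainder: -217w^2-434w+1736. Dividing through by -217 gives the monic gcd w^2+2w-8.

-8+2w+w^2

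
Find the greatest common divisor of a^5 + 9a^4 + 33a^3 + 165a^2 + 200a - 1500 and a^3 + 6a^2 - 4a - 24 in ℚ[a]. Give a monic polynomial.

Apply the Euclidean algorithm:
  a^5 + 9a^4 + 33a^3 + 165a^2 + 200a - 1500 = (a^2 + 3a + 19)(a^3 + 6a^2 - 4a - 24) + (87a^2 + 348a - 1044)
  a^3 + 6a^2 - 4a - 24 = ((1/87)a + 2/87)(87a^2 + 348a - 1044) + (0)
Last nonzero remainder: 87a^2 + 348a - 1044. Dividing through by 87 gives the monic gcd a^2 + 4a - 12.

a^2 + 4a - 12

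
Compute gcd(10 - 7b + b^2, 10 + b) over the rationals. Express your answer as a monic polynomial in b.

1

Repeated division with remainder:
  b^2 - 7b + 10 = (b - 17)(b + 10) + (180)
  b + 10 = ((1/180)b + 1/18)(180) + (0)
The last nonzero remainder is the constant 180, so the polynomials are coprime and gcd = 1.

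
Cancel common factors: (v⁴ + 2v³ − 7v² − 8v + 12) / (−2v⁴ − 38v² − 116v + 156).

(−v² + 4)/(2v² − 4v + 52)

Euclidean algorithm in ℚ[v]:
  v⁴ + 2v³ − 7v² − 8v + 12 = (−1/2)(−2v⁴ − 38v² − 116v + 156) + (2v³ − 26v² − 66v + 90)
  −2v⁴ − 38v² − 116v + 156 = (−v − 13)(2v³ − 26v² − 66v + 90) + (−442v² − 884v + 1326)
  2v³ − 26v² − 66v + 90 = (−(1/221)v + 15/221)(−442v² − 884v + 1326) + (0)
Last nonzero remainder: −442v² − 884v + 1326. Dividing through by −442 gives the monic gcd v² + 2v − 3.
Cancel v² + 2v − 3 from numerator and denominator to get the reduced form.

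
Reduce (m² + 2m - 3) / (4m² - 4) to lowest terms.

(m + 3)/(4m + 4)

By polynomial division,
  m² + 2m - 3 = (1/4)(4m² - 4) + (2m - 2)
  4m² - 4 = (2m + 2)(2m - 2) + (0)
Last nonzero remainder: 2m - 2. Dividing through by 2 gives the monic gcd m - 1.
Cancel m - 1 from numerator and denominator to get the reduced form.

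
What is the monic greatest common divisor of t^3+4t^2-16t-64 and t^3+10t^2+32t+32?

Euclidean algorithm in ℚ[t]:
  t^3+4t^2-16t-64 = (t^3+10t^2+32t+32) + (-6t^2-48t-96)
  t^3+10t^2+32t+32 = (-(1/6)t-1/3)(-6t^2-48t-96) + (0)
Last nonzero remainder: -6t^2-48t-96. Dividing through by -6 gives the monic gcd t^2+8t+16.

t^2+8t+16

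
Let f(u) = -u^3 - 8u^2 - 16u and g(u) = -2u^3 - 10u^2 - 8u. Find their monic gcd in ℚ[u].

u^2 + 4u

By polynomial division,
  -u^3 - 8u^2 - 16u = (1/2)(-2u^3 - 10u^2 - 8u) + (-3u^2 - 12u)
  -2u^3 - 10u^2 - 8u = ((2/3)u + 2/3)(-3u^2 - 12u) + (0)
Last nonzero remainder: -3u^2 - 12u. Dividing through by -3 gives the monic gcd u^2 + 4u.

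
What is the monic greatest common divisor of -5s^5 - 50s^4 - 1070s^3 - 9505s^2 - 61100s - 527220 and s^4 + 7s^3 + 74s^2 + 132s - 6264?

Apply the Euclidean algorithm:
  -5s^5 - 50s^4 - 1070s^3 - 9505s^2 - 61100s - 527220 = (-5s - 15)(s^4 + 7s^3 + 74s^2 + 132s - 6264) + (-595s^3 - 7735s^2 - 90440s - 621180)
  s^4 + 7s^3 + 74s^2 + 132s - 6264 = (-(1/595)s + 6/595)(-595s^3 - 7735s^2 - 90440s - 621180) + (0)
Last nonzero remainder: -595s^3 - 7735s^2 - 90440s - 621180. Dividing through by -595 gives the monic gcd s^3 + 13s^2 + 152s + 1044.

s^3 + 13s^2 + 152s + 1044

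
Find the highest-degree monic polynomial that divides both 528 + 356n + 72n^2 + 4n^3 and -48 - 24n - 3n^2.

4 + n

Euclidean algorithm in ℚ[n]:
  4n^3 + 72n^2 + 356n + 528 = (-(4/3)n - 40/3)(-3n^2 - 24n - 48) + (-28n - 112)
  -3n^2 - 24n - 48 = ((3/28)n + 3/7)(-28n - 112) + (0)
Last nonzero remainder: -28n - 112. Dividing through by -28 gives the monic gcd n + 4.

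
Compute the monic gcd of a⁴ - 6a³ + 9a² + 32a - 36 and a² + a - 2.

a² + a - 2

By polynomial division,
  a⁴ - 6a³ + 9a² + 32a - 36 = (a² - 7a + 18)(a² + a - 2) + (0)
The last nonzero remainder a² + a - 2 is already monic.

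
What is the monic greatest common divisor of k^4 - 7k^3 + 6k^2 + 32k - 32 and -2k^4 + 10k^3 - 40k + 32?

k^3 - 3k^2 - 6k + 8

Repeated division with remainder:
  k^4 - 7k^3 + 6k^2 + 32k - 32 = (-1/2)(-2k^4 + 10k^3 - 40k + 32) + (-2k^3 + 6k^2 + 12k - 16)
  -2k^4 + 10k^3 - 40k + 32 = (k - 2)(-2k^3 + 6k^2 + 12k - 16) + (0)
Last nonzero remainder: -2k^3 + 6k^2 + 12k - 16. Dividing through by -2 gives the monic gcd k^3 - 3k^2 - 6k + 8.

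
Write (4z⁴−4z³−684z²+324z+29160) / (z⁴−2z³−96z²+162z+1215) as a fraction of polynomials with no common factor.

By polynomial division,
  4z⁴−4z³−684z²+324z+29160 = (4)(z⁴−2z³−96z²+162z+1215) + (4z³−300z²−324z+24300)
  z⁴−2z³−96z²+162z+1215 = ((1/4)z+73/4)(4z³−300z²−324z+24300) + (5460z²−442260)
  4z³−300z²−324z+24300 = ((1/1365)z−5/91)(5460z²−442260) + (0)
Last nonzero remainder: 5460z²−442260. Dividing through by 5460 gives the monic gcd z²−81.
Cancel z²−81 from numerator and denominator to get the reduced form.

(4z²−4z−360)/(z²−2z−15)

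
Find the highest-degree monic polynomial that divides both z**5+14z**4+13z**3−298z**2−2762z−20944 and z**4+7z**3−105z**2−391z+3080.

z**3+12z**2−45z−616

Apply the Euclidean algorithm:
  z**5+14z**4+13z**3−298z**2−2762z−20944 = (z+7)(z**4+7z**3−105z**2−391z+3080) + (69z**3+828z**2−3105z−42504)
  z**4+7z**3−105z**2−391z+3080 = ((1/69)z−5/69)(69z**3+828z**2−3105z−42504) + (0)
Last nonzero remainder: 69z**3+828z**2−3105z−42504. Dividing through by 69 gives the monic gcd z**3+12z**2−45z−616.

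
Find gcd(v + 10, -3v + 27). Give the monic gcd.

Euclidean algorithm in ℚ[v]:
  v + 10 = (-1/3)(-3v + 27) + (19)
  -3v + 27 = (-(3/19)v + 27/19)(19) + (0)
The last nonzero remainder is the constant 19, so the polynomials are coprime and gcd = 1.

1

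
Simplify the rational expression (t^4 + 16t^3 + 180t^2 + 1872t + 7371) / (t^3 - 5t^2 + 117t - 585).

Euclidean algorithm in ℚ[t]:
  t^4 + 16t^3 + 180t^2 + 1872t + 7371 = (t + 21)(t^3 - 5t^2 + 117t - 585) + (168t^2 + 19656)
  t^3 - 5t^2 + 117t - 585 = ((1/168)t - 5/168)(168t^2 + 19656) + (0)
Last nonzero remainder: 168t^2 + 19656. Dividing through by 168 gives the monic gcd t^2 + 117.
Cancel t^2 + 117 from numerator and denominator to get the reduced form.

(t^2 + 16t + 63)/(t - 5)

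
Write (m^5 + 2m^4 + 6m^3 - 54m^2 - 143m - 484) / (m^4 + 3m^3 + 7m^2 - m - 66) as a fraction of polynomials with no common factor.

(m^3 - 5m - 44)/(m^2 + m - 6)

By polynomial division,
  m^5 + 2m^4 + 6m^3 - 54m^2 - 143m - 484 = (m - 1)(m^4 + 3m^3 + 7m^2 - m - 66) + (2m^3 - 46m^2 - 78m - 550)
  m^4 + 3m^3 + 7m^2 - m - 66 = ((1/2)m + 13)(2m^3 - 46m^2 - 78m - 550) + (644m^2 + 1288m + 7084)
  2m^3 - 46m^2 - 78m - 550 = ((1/322)m - 25/322)(644m^2 + 1288m + 7084) + (0)
Last nonzero remainder: 644m^2 + 1288m + 7084. Dividing through by 644 gives the monic gcd m^2 + 2m + 11.
Cancel m^2 + 2m + 11 from numerator and denominator to get the reduced form.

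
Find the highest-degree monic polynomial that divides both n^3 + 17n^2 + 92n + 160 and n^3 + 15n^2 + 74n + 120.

n^2 + 9n + 20

Repeated division with remainder:
  n^3 + 17n^2 + 92n + 160 = (n^3 + 15n^2 + 74n + 120) + (2n^2 + 18n + 40)
  n^3 + 15n^2 + 74n + 120 = ((1/2)n + 3)(2n^2 + 18n + 40) + (0)
Last nonzero remainder: 2n^2 + 18n + 40. Dividing through by 2 gives the monic gcd n^2 + 9n + 20.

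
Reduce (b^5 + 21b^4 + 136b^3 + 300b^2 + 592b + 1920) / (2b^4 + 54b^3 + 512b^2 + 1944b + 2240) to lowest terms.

(b^3 + 3b^2 + 2b + 24)/(2b^2 + 18b + 28)

Euclidean algorithm in ℚ[b]:
  b^5 + 21b^4 + 136b^3 + 300b^2 + 592b + 1920 = ((1/2)b - 3)(2b^4 + 54b^3 + 512b^2 + 1944b + 2240) + (42b^3 + 864b^2 + 5304b + 8640)
  2b^4 + 54b^3 + 512b^2 + 1944b + 2240 = ((1/21)b + 15/49)(42b^3 + 864b^2 + 5304b + 8640) + (-(248/49)b^2 - (4464/49)b - 19840/49)
  42b^3 + 864b^2 + 5304b + 8640 = (-(1029/124)b - 1323/62)(-(248/49)b^2 - (4464/49)b - 19840/49) + (0)
Last nonzero remainder: -(248/49)b^2 - (4464/49)b - 19840/49. Dividing through by -248/49 gives the monic gcd b^2 + 18b + 80.
Cancel b^2 + 18b + 80 from numerator and denominator to get the reduced form.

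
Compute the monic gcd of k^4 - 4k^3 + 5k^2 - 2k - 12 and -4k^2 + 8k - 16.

By polynomial division,
  k^4 - 4k^3 + 5k^2 - 2k - 12 = (-(1/4)k^2 + (1/2)k + 3/4)(-4k^2 + 8k - 16) + (0)
Last nonzero remainder: -4k^2 + 8k - 16. Dividing through by -4 gives the monic gcd k^2 - 2k + 4.

k^2 - 2k + 4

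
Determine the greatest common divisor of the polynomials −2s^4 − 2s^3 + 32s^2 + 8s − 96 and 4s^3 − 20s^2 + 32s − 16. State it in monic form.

By polynomial division,
  −2s^4 − 2s^3 + 32s^2 + 8s − 96 = (−(1/2)s − 3)(4s^3 − 20s^2 + 32s − 16) + (−12s^2 + 96s − 144)
  4s^3 − 20s^2 + 32s − 16 = (−(1/3)s − 1)(−12s^2 + 96s − 144) + (80s − 160)
  −12s^2 + 96s − 144 = (−(3/20)s + 9/10)(80s − 160) + (0)
Last nonzero remainder: 80s − 160. Dividing through by 80 gives the monic gcd s − 2.

s − 2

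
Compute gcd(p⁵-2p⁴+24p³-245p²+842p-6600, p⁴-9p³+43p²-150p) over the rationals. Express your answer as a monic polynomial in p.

p³-9p²+43p-150

Apply the Euclidean algorithm:
  p⁵-2p⁴+24p³-245p²+842p-6600 = (p+7)(p⁴-9p³+43p²-150p) + (44p³-396p²+1892p-6600)
  p⁴-9p³+43p²-150p = ((1/44)p)(44p³-396p²+1892p-6600) + (0)
Last nonzero remainder: 44p³-396p²+1892p-6600. Dividing through by 44 gives the monic gcd p³-9p²+43p-150.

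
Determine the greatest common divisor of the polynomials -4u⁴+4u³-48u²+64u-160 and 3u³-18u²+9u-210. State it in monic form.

Euclidean algorithm in ℚ[u]:
  -4u⁴+4u³-48u²+64u-160 = (-(4/3)u-20/3)(3u³-18u²+9u-210) + (-156u²-156u-1560)
  3u³-18u²+9u-210 = (-(1/52)u+7/52)(-156u²-156u-1560) + (0)
Last nonzero remainder: -156u²-156u-1560. Dividing through by -156 gives the monic gcd u²+u+10.

u²+u+10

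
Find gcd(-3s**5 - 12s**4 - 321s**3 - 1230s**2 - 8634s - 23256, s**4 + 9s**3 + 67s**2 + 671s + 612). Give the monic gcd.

Euclidean algorithm in ℚ[s]:
  -3s**5 - 12s**4 - 321s**3 - 1230s**2 - 8634s - 23256 = (-3s + 15)(s**4 + 9s**3 + 67s**2 + 671s + 612) + (-255s**3 - 222s**2 - 16863s - 32436)
  s**4 + 9s**3 + 67s**2 + 671s + 612 = (-(1/255)s - 691/21675)(-255s**3 - 222s**2 - 16863s - 32436) + (-(44844/7225)s**2 + (44844/7225)s - 179376/425)
  -255s**3 - 222s**2 - 16863s - 32436 = ((614125/14948)s + 1148775/14948)(-(44844/7225)s**2 + (44844/7225)s - 179376/425) + (0)
Last nonzero remainder: -(44844/7225)s**2 + (44844/7225)s - 179376/425. Dividing through by -44844/7225 gives the monic gcd s**2 - s + 68.

s**2 - s + 68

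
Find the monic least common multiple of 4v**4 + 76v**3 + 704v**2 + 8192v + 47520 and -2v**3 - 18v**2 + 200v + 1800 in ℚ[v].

v**6 + 18v**5 + 67v**4 + 162v**3 - 6008v**2 - 196200v - 1069200

Repeated division with remainder:
  4v**4 + 76v**3 + 704v**2 + 8192v + 47520 = (-2v - 20)(-2v**3 - 18v**2 + 200v + 1800) + (744v**2 + 15792v + 83520)
  -2v**3 - 18v**2 + 200v + 1800 = (-(1/372)v + 379/11532)(744v**2 + 15792v + 83520) + (-(90804/961)v - 908040/961)
  744v**2 + 15792v + 83520 = (-(59582/7567)v - 668856/7567)(-(90804/961)v - 908040/961) + (0)
Last nonzero remainder: -(90804/961)v - 908040/961. Dividing through by -90804/961 gives the monic gcd v + 10.
Then lcm(f, g) = f·g / gcd(f, g); expanding and making the result monic gives the answer.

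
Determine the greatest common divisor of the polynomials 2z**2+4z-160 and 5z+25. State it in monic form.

1

Repeated division with remainder:
  2z**2+4z-160 = ((2/5)z-6/5)(5z+25) + (-130)
  5z+25 = (-(1/26)z-5/26)(-130) + (0)
The last nonzero remainder is the constant -130, so the polynomials are coprime and gcd = 1.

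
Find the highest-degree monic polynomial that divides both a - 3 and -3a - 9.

1

Repeated division with remainder:
  a - 3 = (-1/3)(-3a - 9) + (-6)
  -3a - 9 = ((1/2)a + 3/2)(-6) + (0)
The last nonzero remainder is the constant -6, so the polynomials are coprime and gcd = 1.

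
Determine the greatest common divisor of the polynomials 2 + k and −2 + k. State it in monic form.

1

Repeated division with remainder:
  k + 2 = (k − 2) + (4)
  k − 2 = ((1/4)k − 1/2)(4) + (0)
The last nonzero remainder is the constant 4, so the polynomials are coprime and gcd = 1.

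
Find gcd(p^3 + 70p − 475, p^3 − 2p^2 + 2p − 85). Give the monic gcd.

p − 5

Apply the Euclidean algorithm:
  p^3 + 70p − 475 = (p^3 − 2p^2 + 2p − 85) + (2p^2 + 68p − 390)
  p^3 − 2p^2 + 2p − 85 = ((1/2)p − 18)(2p^2 + 68p − 390) + (1421p − 7105)
  2p^2 + 68p − 390 = ((2/1421)p + 78/1421)(1421p − 7105) + (0)
Last nonzero remainder: 1421p − 7105. Dividing through by 1421 gives the monic gcd p − 5.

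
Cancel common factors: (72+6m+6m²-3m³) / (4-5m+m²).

(-18-6m-3m²)/(-1+m)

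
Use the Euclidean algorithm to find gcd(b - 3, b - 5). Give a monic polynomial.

1

Repeated division with remainder:
  b - 3 = (b - 5) + (2)
  b - 5 = ((1/2)b - 5/2)(2) + (0)
The last nonzero remainder is the constant 2, so the polynomials are coprime and gcd = 1.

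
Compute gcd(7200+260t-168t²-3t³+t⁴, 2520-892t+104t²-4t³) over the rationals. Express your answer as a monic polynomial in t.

Apply the Euclidean algorithm:
  t⁴-3t³-168t²+260t+7200 = (-(1/4)t-23/4)(-4t³+104t²-892t+2520) + (207t²-4239t+21690)
  -4t³+104t²-892t+2520 = (-(4/207)t+508/4761)(207t²-4239t+21690) + (-(10880/529)t+108800/529)
  207t²-4239t+21690 = (-(109503/10880)t+1147401/10880)(-(10880/529)t+108800/529) + (0)
Last nonzero remainder: -(10880/529)t+108800/529. Dividing through by -10880/529 gives the monic gcd t-10.

-10+t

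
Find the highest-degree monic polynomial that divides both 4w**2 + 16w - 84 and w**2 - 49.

w + 7

Apply the Euclidean algorithm:
  4w**2 + 16w - 84 = (4)(w**2 - 49) + (16w + 112)
  w**2 - 49 = ((1/16)w - 7/16)(16w + 112) + (0)
Last nonzero remainder: 16w + 112. Dividing through by 16 gives the monic gcd w + 7.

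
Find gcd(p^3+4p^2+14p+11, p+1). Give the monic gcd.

p+1

Apply the Euclidean algorithm:
  p^3+4p^2+14p+11 = (p^2+3p+11)(p+1) + (0)
The last nonzero remainder p+1 is already monic.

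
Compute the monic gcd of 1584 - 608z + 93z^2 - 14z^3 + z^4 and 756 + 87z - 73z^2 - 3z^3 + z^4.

By polynomial division,
  z^4 - 14z^3 + 93z^2 - 608z + 1584 = (z^4 - 3z^3 - 73z^2 + 87z + 756) + (-11z^3 + 166z^2 - 695z + 828)
  z^4 - 3z^3 - 73z^2 + 87z + 756 = (-(1/11)z - 133/121)(-11z^3 + 166z^2 - 695z + 828) + ((5600/121)z^2 - (72800/121)z + 201600/121)
  -11z^3 + 166z^2 - 695z + 828 = (-(1331/5600)z + 2783/5600)((5600/121)z^2 - (72800/121)z + 201600/121) + (0)
Last nonzero remainder: (5600/121)z^2 - (72800/121)z + 201600/121. Dividing through by 5600/121 gives the monic gcd z^2 - 13z + 36.

36 - 13z + z^2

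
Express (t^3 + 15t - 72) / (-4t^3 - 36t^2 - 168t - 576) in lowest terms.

(-t + 3)/(4t + 24)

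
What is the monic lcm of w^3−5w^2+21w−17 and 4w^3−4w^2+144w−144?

w^5−5w^4+57w^3−197w^2+756w−612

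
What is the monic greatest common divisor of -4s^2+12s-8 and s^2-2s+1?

Apply the Euclidean algorithm:
  -4s^2+12s-8 = (-4)(s^2-2s+1) + (4s-4)
  s^2-2s+1 = ((1/4)s-1/4)(4s-4) + (0)
Last nonzero remainder: 4s-4. Dividing through by 4 gives the monic gcd s-1.

s-1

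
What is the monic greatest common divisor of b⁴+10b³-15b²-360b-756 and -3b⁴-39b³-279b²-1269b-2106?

b²+9b+18

Apply the Euclidean algorithm:
  b⁴+10b³-15b²-360b-756 = (-1/3)(-3b⁴-39b³-279b²-1269b-2106) + (-3b³-108b²-783b-1458)
  -3b⁴-39b³-279b²-1269b-2106 = (b-23)(-3b³-108b²-783b-1458) + (-1980b²-17820b-35640)
  -3b³-108b²-783b-1458 = ((1/660)b+9/220)(-1980b²-17820b-35640) + (0)
Last nonzero remainder: -1980b²-17820b-35640. Dividing through by -1980 gives the monic gcd b²+9b+18.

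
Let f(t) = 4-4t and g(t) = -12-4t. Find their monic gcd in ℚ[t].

Euclidean algorithm in ℚ[t]:
  -4t+4 = (-4t-12) + (16)
  -4t-12 = (-(1/4)t-3/4)(16) + (0)
The last nonzero remainder is the constant 16, so the polynomials are coprime and gcd = 1.

1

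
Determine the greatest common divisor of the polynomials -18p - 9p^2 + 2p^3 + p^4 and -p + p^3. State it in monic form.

p

Euclidean algorithm in ℚ[p]:
  p^4 + 2p^3 - 9p^2 - 18p = (p + 2)(p^3 - p) + (-8p^2 - 16p)
  p^3 - p = (-(1/8)p + 1/4)(-8p^2 - 16p) + (3p)
  -8p^2 - 16p = (-(8/3)p - 16/3)(3p) + (0)
Last nonzero remainder: 3p. Dividing through by 3 gives the monic gcd p.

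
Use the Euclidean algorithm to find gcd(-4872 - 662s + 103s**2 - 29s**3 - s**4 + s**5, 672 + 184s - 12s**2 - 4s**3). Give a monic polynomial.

Euclidean algorithm in ℚ[s]:
  s**5 - s**4 - 29s**3 + 103s**2 - 662s - 4872 = (-(1/4)s**2 + s - 29/4)(-4s**3 - 12s**2 + 184s + 672) + (0)
Last nonzero remainder: -4s**3 - 12s**2 + 184s + 672. Dividing through by -4 gives the monic gcd s**3 + 3s**2 - 46s - 168.

-168 - 46s + 3s**2 + s**3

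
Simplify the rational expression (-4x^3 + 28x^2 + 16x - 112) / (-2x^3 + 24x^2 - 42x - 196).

(2x - 4)/(x - 7)

Repeated division with remainder:
  -4x^3 + 28x^2 + 16x - 112 = (2)(-2x^3 + 24x^2 - 42x - 196) + (-20x^2 + 100x + 280)
  -2x^3 + 24x^2 - 42x - 196 = ((1/10)x - 7/10)(-20x^2 + 100x + 280) + (0)
Last nonzero remainder: -20x^2 + 100x + 280. Dividing through by -20 gives the monic gcd x^2 - 5x - 14.
Cancel x^2 - 5x - 14 from numerator and denominator to get the reduced form.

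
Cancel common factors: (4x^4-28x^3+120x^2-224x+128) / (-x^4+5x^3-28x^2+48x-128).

By polynomial division,
  4x^4-28x^3+120x^2-224x+128 = (-4)(-x^4+5x^3-28x^2+48x-128) + (-8x^3+8x^2-32x-384)
  -x^4+5x^3-28x^2+48x-128 = ((1/8)x-1/2)(-8x^3+8x^2-32x-384) + (-20x^2+80x-320)
  -8x^3+8x^2-32x-384 = ((2/5)x+6/5)(-20x^2+80x-320) + (0)
Last nonzero remainder: -20x^2+80x-320. Dividing through by -20 gives the monic gcd x^2-4x+16.
Cancel x^2-4x+16 from numerator and denominator to get the reduced form.

(-4x^2+12x-8)/(x^2-x+8)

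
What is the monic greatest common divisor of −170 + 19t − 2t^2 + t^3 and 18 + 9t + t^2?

1

Apply the Euclidean algorithm:
  t^3 − 2t^2 + 19t − 170 = (t − 11)(t^2 + 9t + 18) + (100t + 28)
  t^2 + 9t + 18 = ((1/100)t + 109/1250)(100t + 28) + (9724/625)
  100t + 28 = ((15625/2431)t + 4375/2431)(9724/625) + (0)
The last nonzero remainder is the constant 9724/625, so the polynomials are coprime and gcd = 1.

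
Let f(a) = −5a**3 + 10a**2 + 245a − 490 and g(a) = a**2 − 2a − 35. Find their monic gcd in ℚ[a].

Euclidean algorithm in ℚ[a]:
  −5a**3 + 10a**2 + 245a − 490 = (−5a)(a**2 − 2a − 35) + (70a − 490)
  a**2 − 2a − 35 = ((1/70)a + 1/14)(70a − 490) + (0)
Last nonzero remainder: 70a − 490. Dividing through by 70 gives the monic gcd a − 7.

a − 7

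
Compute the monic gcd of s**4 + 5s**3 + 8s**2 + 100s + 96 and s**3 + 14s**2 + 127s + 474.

Repeated division with remainder:
  s**4 + 5s**3 + 8s**2 + 100s + 96 = (s - 9)(s**3 + 14s**2 + 127s + 474) + (7s**2 + 769s + 4362)
  s**3 + 14s**2 + 127s + 474 = ((1/7)s - 671/49)(7s**2 + 769s + 4362) + ((491688/49)s + 2950128/49)
  7s**2 + 769s + 4362 = ((343/491688)s + 35623/491688)((491688/49)s + 2950128/49) + (0)
Last nonzero remainder: (491688/49)s + 2950128/49. Dividing through by 491688/49 gives the monic gcd s + 6.

s + 6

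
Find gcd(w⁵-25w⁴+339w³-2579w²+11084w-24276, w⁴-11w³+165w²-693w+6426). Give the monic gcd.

w²-11w+102

Repeated division with remainder:
  w⁵-25w⁴+339w³-2579w²+11084w-24276 = (w-14)(w⁴-11w³+165w²-693w+6426) + (20w³+424w²-5044w+65688)
  w⁴-11w³+165w²-693w+6426 = ((1/20)w-161/100)(20w³+424w²-5044w+65688) + ((27496/25)w²-(302456/25)w+2804592/25)
  20w³+424w²-5044w+65688 = ((125/6874)w+575/982)((27496/25)w²-(302456/25)w+2804592/25) + (0)
Last nonzero remainder: (27496/25)w²-(302456/25)w+2804592/25. Dividing through by 27496/25 gives the monic gcd w²-11w+102.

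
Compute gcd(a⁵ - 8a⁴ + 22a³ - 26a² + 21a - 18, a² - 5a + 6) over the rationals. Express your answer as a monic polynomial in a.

By polynomial division,
  a⁵ - 8a⁴ + 22a³ - 26a² + 21a - 18 = (a³ - 3a² + a - 3)(a² - 5a + 6) + (0)
The last nonzero remainder a² - 5a + 6 is already monic.

a² - 5a + 6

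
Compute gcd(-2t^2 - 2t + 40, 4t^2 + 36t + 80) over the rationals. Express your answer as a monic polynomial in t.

Apply the Euclidean algorithm:
  -2t^2 - 2t + 40 = (-1/2)(4t^2 + 36t + 80) + (16t + 80)
  4t^2 + 36t + 80 = ((1/4)t + 1)(16t + 80) + (0)
Last nonzero remainder: 16t + 80. Dividing through by 16 gives the monic gcd t + 5.

t + 5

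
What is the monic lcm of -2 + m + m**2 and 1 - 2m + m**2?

2 - 3m + m**3

Euclidean algorithm in ℚ[m]:
  m**2 + m - 2 = (m**2 - 2m + 1) + (3m - 3)
  m**2 - 2m + 1 = ((1/3)m - 1/3)(3m - 3) + (0)
Last nonzero remainder: 3m - 3. Dividing through by 3 gives the monic gcd m - 1.
Then lcm(f, g) = f·g / gcd(f, g); expanding and making the result monic gives the answer.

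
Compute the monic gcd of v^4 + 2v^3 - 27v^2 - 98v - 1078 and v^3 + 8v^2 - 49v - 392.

By polynomial division,
  v^4 + 2v^3 - 27v^2 - 98v - 1078 = (v - 6)(v^3 + 8v^2 - 49v - 392) + (70v^2 - 3430)
  v^3 + 8v^2 - 49v - 392 = ((1/70)v + 4/35)(70v^2 - 3430) + (0)
Last nonzero remainder: 70v^2 - 3430. Dividing through by 70 gives the monic gcd v^2 - 49.

v^2 - 49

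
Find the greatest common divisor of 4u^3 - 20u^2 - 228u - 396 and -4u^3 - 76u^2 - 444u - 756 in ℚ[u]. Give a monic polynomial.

Euclidean algorithm in ℚ[u]:
  4u^3 - 20u^2 - 228u - 396 = (-1)(-4u^3 - 76u^2 - 444u - 756) + (-96u^2 - 672u - 1152)
  -4u^3 - 76u^2 - 444u - 756 = ((1/24)u + 1/2)(-96u^2 - 672u - 1152) + (-60u - 180)
  -96u^2 - 672u - 1152 = ((8/5)u + 32/5)(-60u - 180) + (0)
Last nonzero remainder: -60u - 180. Dividing through by -60 gives the monic gcd u + 3.

u + 3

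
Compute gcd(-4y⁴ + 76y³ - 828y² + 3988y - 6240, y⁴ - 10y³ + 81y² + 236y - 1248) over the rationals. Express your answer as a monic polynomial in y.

y³ - 14y² + 137y - 312

Euclidean algorithm in ℚ[y]:
  -4y⁴ + 76y³ - 828y² + 3988y - 6240 = (-4)(y⁴ - 10y³ + 81y² + 236y - 1248) + (36y³ - 504y² + 4932y - 11232)
  y⁴ - 10y³ + 81y² + 236y - 1248 = ((1/36)y + 1/9)(36y³ - 504y² + 4932y - 11232) + (0)
Last nonzero remainder: 36y³ - 504y² + 4932y - 11232. Dividing through by 36 gives the monic gcd y³ - 14y² + 137y - 312.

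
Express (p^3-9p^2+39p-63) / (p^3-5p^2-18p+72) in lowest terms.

(p^2-6p+21)/(p^2-2p-24)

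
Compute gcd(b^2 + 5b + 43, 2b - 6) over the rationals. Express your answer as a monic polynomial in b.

By polynomial division,
  b^2 + 5b + 43 = ((1/2)b + 4)(2b - 6) + (67)
  2b - 6 = ((2/67)b - 6/67)(67) + (0)
The last nonzero remainder is the constant 67, so the polynomials are coprime and gcd = 1.

1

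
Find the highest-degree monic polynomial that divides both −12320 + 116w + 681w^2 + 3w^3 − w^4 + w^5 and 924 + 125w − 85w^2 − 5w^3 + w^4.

Euclidean algorithm in ℚ[w]:
  w^5 − w^4 + 3w^3 + 681w^2 + 116w − 12320 = (w + 4)(w^4 − 5w^3 − 85w^2 + 125w + 924) + (108w^3 + 896w^2 − 1308w − 16016)
  w^4 − 5w^3 − 85w^2 + 125w + 924 = ((1/108)w − 359/2916)(108w^3 + 896w^2 − 1308w − 16016) + ((27280/729)w^2 + (27280/243)w − 763840/729)
  108w^3 + 896w^2 − 1308w − 16016 = ((19683/6820)w + 9477/620)((27280/729)w^2 + (27280/243)w − 763840/729) + (0)
Last nonzero remainder: (27280/729)w^2 + (27280/243)w − 763840/729. Dividing through by 27280/729 gives the monic gcd w^2 + 3w − 28.

−28 + 3w + w^2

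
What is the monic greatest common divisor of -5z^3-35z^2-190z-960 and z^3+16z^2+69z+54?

By polynomial division,
  -5z^3-35z^2-190z-960 = (-5)(z^3+16z^2+69z+54) + (45z^2+155z-690)
  z^3+16z^2+69z+54 = ((1/45)z+113/405)(45z^2+155z-690) + ((3328/81)z+6656/27)
  45z^2+155z-690 = ((3645/3328)z-9315/3328)((3328/81)z+6656/27) + (0)
Last nonzero remainder: (3328/81)z+6656/27. Dividing through by 3328/81 gives the monic gcd z+6.

z+6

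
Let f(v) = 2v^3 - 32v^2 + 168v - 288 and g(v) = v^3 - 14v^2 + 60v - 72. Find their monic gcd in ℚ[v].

By polynomial division,
  2v^3 - 32v^2 + 168v - 288 = (2)(v^3 - 14v^2 + 60v - 72) + (-4v^2 + 48v - 144)
  v^3 - 14v^2 + 60v - 72 = (-(1/4)v + 1/2)(-4v^2 + 48v - 144) + (0)
Last nonzero remainder: -4v^2 + 48v - 144. Dividing through by -4 gives the monic gcd v^2 - 12v + 36.

v^2 - 12v + 36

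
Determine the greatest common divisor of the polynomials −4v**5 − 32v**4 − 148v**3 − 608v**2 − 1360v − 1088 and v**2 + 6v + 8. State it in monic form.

By polynomial division,
  −4v**5 − 32v**4 − 148v**3 − 608v**2 − 1360v − 1088 = (−4v**3 − 8v**2 − 68v − 136)(v**2 + 6v + 8) + (0)
The last nonzero remainder v**2 + 6v + 8 is already monic.

v**2 + 6v + 8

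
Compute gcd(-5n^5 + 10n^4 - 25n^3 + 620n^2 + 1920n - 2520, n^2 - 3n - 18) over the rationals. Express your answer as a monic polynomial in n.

n^2 - 3n - 18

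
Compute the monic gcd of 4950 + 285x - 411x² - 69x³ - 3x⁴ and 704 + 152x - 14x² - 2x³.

11 + x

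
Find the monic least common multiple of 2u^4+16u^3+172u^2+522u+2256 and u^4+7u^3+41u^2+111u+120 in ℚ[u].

u^6+12u^5+123u^4+645u^3+2602u^2+5817u+5640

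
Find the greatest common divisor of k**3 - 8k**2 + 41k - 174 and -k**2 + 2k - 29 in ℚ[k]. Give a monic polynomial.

By polynomial division,
  k**3 - 8k**2 + 41k - 174 = (-k + 6)(-k**2 + 2k - 29) + (0)
Last nonzero remainder: -k**2 + 2k - 29. Dividing through by -1 gives the monic gcd k**2 - 2k + 29.

k**2 - 2k + 29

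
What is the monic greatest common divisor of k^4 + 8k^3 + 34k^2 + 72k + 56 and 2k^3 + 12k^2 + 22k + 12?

By polynomial division,
  k^4 + 8k^3 + 34k^2 + 72k + 56 = ((1/2)k + 1)(2k^3 + 12k^2 + 22k + 12) + (11k^2 + 44k + 44)
  2k^3 + 12k^2 + 22k + 12 = ((2/11)k + 4/11)(11k^2 + 44k + 44) + (-2k - 4)
  11k^2 + 44k + 44 = (-(11/2)k - 11)(-2k - 4) + (0)
Last nonzero remainder: -2k - 4. Dividing through by -2 gives the monic gcd k + 2.

k + 2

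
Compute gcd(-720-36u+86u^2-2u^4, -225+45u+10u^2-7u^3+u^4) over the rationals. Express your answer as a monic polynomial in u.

Euclidean algorithm in ℚ[u]:
  -2u^4+86u^2-36u-720 = (-2)(u^4-7u^3+10u^2+45u-225) + (-14u^3+106u^2+54u-1170)
  u^4-7u^3+10u^2+45u-225 = (-(1/14)u-2/49)(-14u^3+106u^2+54u-1170) + ((891/49)u^2-(1782/49)u-13365/49)
  -14u^3+106u^2+54u-1170 = (-(686/891)u+1274/297)((891/49)u^2-(1782/49)u-13365/49) + (0)
Last nonzero remainder: (891/49)u^2-(1782/49)u-13365/49. Dividing through by 891/49 gives the monic gcd u^2-2u-15.

-15-2u+u^2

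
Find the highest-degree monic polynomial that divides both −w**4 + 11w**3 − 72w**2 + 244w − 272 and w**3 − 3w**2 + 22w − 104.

w − 4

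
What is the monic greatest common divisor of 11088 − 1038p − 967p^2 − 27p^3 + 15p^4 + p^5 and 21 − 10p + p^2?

21 − 10p + p^2

Apply the Euclidean algorithm:
  p^5 + 15p^4 − 27p^3 − 967p^2 − 1038p + 11088 = (p^3 + 25p^2 + 202p + 528)(p^2 − 10p + 21) + (0)
The last nonzero remainder p^2 − 10p + 21 is already monic.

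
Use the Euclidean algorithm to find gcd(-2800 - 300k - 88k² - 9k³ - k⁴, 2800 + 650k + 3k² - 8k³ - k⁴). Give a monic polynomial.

70 + 11k + k²

Repeated division with remainder:
  -k⁴ - 9k³ - 88k² - 300k - 2800 = (-k⁴ - 8k³ + 3k² + 650k + 2800) + (-k³ - 91k² - 950k - 5600)
  -k⁴ - 8k³ + 3k² + 650k + 2800 = (k - 83)(-k³ - 91k² - 950k - 5600) + (-6600k² - 72600k - 462000)
  -k³ - 91k² - 950k - 5600 = ((1/6600)k + 2/165)(-6600k² - 72600k - 462000) + (0)
Last nonzero remainder: -6600k² - 72600k - 462000. Dividing through by -6600 gives the monic gcd k² + 11k + 70.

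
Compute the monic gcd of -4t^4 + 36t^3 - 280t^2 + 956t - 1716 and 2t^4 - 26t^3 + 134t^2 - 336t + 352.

t^2 - 5t + 11

Repeated division with remainder:
  -4t^4 + 36t^3 - 280t^2 + 956t - 1716 = (-2)(2t^4 - 26t^3 + 134t^2 - 336t + 352) + (-16t^3 - 12t^2 + 284t - 1012)
  2t^4 - 26t^3 + 134t^2 - 336t + 352 = (-(1/8)t + 55/32)(-16t^3 - 12t^2 + 284t - 1012) + ((1521/8)t^2 - (7605/8)t + 16731/8)
  -16t^3 - 12t^2 + 284t - 1012 = (-(128/1521)t - 736/1521)((1521/8)t^2 - (7605/8)t + 16731/8) + (0)
Last nonzero remainder: (1521/8)t^2 - (7605/8)t + 16731/8. Dividing through by 1521/8 gives the monic gcd t^2 - 5t + 11.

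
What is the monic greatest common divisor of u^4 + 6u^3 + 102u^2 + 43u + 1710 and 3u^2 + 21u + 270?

u^2 + 7u + 90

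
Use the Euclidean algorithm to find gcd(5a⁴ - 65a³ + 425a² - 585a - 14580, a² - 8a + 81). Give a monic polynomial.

a² - 8a + 81

Euclidean algorithm in ℚ[a]:
  5a⁴ - 65a³ + 425a² - 585a - 14580 = (5a² - 25a - 180)(a² - 8a + 81) + (0)
The last nonzero remainder a² - 8a + 81 is already monic.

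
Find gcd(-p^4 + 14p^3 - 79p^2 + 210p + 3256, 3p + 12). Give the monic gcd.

Repeated division with remainder:
  -p^4 + 14p^3 - 79p^2 + 210p + 3256 = (-(1/3)p^3 + 6p^2 - (151/3)p + 814/3)(3p + 12) + (0)
Last nonzero remainder: 3p + 12. Dividing through by 3 gives the monic gcd p + 4.

p + 4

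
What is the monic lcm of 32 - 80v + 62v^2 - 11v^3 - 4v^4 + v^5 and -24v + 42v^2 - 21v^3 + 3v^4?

32v - 80v^2 + 62v^3 - 11v^4 - 4v^5 + v^6

Apply the Euclidean algorithm:
  v^5 - 4v^4 - 11v^3 + 62v^2 - 80v + 32 = ((1/3)v + 1)(3v^4 - 21v^3 + 42v^2 - 24v) + (-4v^3 + 28v^2 - 56v + 32)
  3v^4 - 21v^3 + 42v^2 - 24v = (-(3/4)v)(-4v^3 + 28v^2 - 56v + 32) + (0)
Last nonzero remainder: -4v^3 + 28v^2 - 56v + 32. Dividing through by -4 gives the monic gcd v^3 - 7v^2 + 14v - 8.
Then lcm(f, g) = f·g / gcd(f, g); expanding and making the result monic gives the answer.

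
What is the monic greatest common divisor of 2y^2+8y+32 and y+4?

1

Repeated division with remainder:
  2y^2+8y+32 = (2y)(y+4) + (32)
  y+4 = ((1/32)y+1/8)(32) + (0)
The last nonzero remainder is the constant 32, so the polynomials are coprime and gcd = 1.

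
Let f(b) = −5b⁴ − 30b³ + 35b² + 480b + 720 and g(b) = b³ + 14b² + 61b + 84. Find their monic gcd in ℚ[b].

Euclidean algorithm in ℚ[b]:
  −5b⁴ − 30b³ + 35b² + 480b + 720 = (−5b + 40)(b³ + 14b² + 61b + 84) + (−220b² − 1540b − 2640)
  b³ + 14b² + 61b + 84 = (−(1/220)b − 7/220)(−220b² − 1540b − 2640) + (0)
Last nonzero remainder: −220b² − 1540b − 2640. Dividing through by −220 gives the monic gcd b² + 7b + 12.

b² + 7b + 12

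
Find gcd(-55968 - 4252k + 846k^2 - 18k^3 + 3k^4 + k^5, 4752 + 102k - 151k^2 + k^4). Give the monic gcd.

Repeated division with remainder:
  k^5 + 3k^4 - 18k^3 + 846k^2 - 4252k - 55968 = (k + 3)(k^4 - 151k^2 + 102k + 4752) + (133k^3 + 1197k^2 - 9310k - 70224)
  k^4 - 151k^2 + 102k + 4752 = ((1/133)k - 9/133)(133k^3 + 1197k^2 - 9310k - 70224) + (0)
Last nonzero remainder: 133k^3 + 1197k^2 - 9310k - 70224. Dividing through by 133 gives the monic gcd k^3 + 9k^2 - 70k - 528.

-528 - 70k + 9k^2 + k^3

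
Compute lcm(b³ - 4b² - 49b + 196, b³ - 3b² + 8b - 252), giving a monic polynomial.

b⁵ - 29b³ - 144b² - 980b + 7056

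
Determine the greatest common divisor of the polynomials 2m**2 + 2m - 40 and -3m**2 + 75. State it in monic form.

Apply the Euclidean algorithm:
  2m**2 + 2m - 40 = (-2/3)(-3m**2 + 75) + (2m + 10)
  -3m**2 + 75 = (-(3/2)m + 15/2)(2m + 10) + (0)
Last nonzero remainder: 2m + 10. Dividing through by 2 gives the monic gcd m + 5.

m + 5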